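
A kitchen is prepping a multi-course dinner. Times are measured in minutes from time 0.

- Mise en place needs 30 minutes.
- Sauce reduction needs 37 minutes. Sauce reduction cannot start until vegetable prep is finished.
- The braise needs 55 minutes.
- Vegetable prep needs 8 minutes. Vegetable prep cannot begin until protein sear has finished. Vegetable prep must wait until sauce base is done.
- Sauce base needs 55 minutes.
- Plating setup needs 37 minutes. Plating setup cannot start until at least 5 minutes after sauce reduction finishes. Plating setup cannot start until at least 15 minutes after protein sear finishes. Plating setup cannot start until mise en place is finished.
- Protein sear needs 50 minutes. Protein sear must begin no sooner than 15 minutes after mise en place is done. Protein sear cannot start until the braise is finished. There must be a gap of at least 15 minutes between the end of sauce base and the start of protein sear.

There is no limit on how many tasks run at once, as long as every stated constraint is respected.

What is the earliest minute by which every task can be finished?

207

Nothing blocks the braise, so it runs from minute 0 to minute 55.
Sauce base can start immediately at minute 0; it finishes at minute 55.
Nothing blocks mise en place, so it runs from minute 0 to minute 30.
Protein sear cannot start until mise en place (finishes minute 30, plus 15-minute gap → minute 45); the braise (finishes minute 55); sauce base (finishes minute 55, plus 15-minute gap → minute 70). The controlling bound is minute 70, so protein sear finishes at 70 + 50 = minute 120.
Vegetable prep has to wait for protein sear (finishes minute 120); sauce base (finishes minute 55). The latest of these is minute 120, so vegetable prep runs minute 120 to 120 + 8 = minute 128.
Sauce reduction cannot begin until vegetable prep (finishes minute 128). It runs from minute 128 to 128 + 37 = minute 165.
Plating setup has to wait for sauce reduction (finishes minute 165, plus 5-minute gap → minute 170); protein sear (finishes minute 120, plus 15-minute gap → minute 135); mise en place (finishes minute 30). The latest of these is minute 170, so plating setup runs minute 170 to 170 + 37 = minute 207.
All tasks are finished once the last one completes. Finish times: Mise en place at 30, Sauce base at 55, The braise at 55, Protein sear at 120, Vegetable prep at 128, Sauce reduction at 165, Plating setup at 207. The latest is minute 207.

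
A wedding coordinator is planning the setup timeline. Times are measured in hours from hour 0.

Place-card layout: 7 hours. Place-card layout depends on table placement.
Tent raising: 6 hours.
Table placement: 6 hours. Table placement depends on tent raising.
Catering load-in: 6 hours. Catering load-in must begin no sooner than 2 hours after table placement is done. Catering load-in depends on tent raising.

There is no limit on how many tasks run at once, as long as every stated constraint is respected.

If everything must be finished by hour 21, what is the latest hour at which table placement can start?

7

To finish by hour 21, catering load-in (duration 6) must start no later than hour 15.
Nothing follows place-card layout; the deadline of hour 21 is its only limit. It must start by 21 − 7 = hour 14.
Table placement feeds catering load-in (must start by hour 15, minus 2-hour gap → hour 13); place-card layout (must start by hour 14). Taking the minimum, table placement must finish by hour 13 and start by 13 − 6 = hour 7.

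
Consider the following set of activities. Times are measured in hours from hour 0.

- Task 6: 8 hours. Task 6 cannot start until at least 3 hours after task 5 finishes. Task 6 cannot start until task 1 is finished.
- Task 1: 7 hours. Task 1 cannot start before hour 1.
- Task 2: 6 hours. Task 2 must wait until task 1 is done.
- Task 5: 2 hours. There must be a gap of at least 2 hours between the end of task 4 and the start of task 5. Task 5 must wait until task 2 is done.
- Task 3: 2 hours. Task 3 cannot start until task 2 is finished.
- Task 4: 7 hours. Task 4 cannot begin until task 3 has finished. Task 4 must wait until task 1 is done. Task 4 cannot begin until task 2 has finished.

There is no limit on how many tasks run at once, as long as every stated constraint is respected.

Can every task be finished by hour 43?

Task 1 waits on its own release at hour 1, so it starts at hour 1 and finishes at 1 + 7 = hour 8.
Task 2 cannot begin until task 1 (finishes hour 8). It runs from hour 8 to 8 + 6 = hour 14.
After task 2 (finishes hour 14), task 3 can start at hour 14 and finishes at hour 16.
Task 4 has to wait for task 3 (finishes hour 16); task 1 (finishes hour 8); task 2 (finishes hour 14). The latest of these is hour 16, so task 4 runs hour 16 to 16 + 7 = hour 23.
Task 5 cannot start until task 4 (finishes hour 23, plus 2-hour gap → hour 25); task 2 (finishes hour 14). The controlling bound is hour 25, so task 5 finishes at 25 + 2 = hour 27.
Task 6 cannot start until task 5 (finishes hour 27, plus 3-hour gap → hour 30); task 1 (finishes hour 8). The controlling bound is hour 30, so task 6 finishes at 30 + 8 = hour 38.
Every task is finished by hour 38, which is no later than the deadline of 43, so the schedule is feasible.

Yes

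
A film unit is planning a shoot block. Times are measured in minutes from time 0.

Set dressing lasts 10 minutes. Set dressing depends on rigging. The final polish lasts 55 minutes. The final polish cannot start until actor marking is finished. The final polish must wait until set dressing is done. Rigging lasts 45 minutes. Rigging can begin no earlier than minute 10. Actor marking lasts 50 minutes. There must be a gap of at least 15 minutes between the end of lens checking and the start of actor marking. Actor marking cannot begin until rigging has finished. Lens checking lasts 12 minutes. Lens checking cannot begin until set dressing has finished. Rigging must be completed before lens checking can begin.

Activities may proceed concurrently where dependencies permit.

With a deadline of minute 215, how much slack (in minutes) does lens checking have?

18

After its own release at minute 10, rigging can start at minute 10 and finishes at minute 55.
After rigging (finishes minute 55), set dressing can start at minute 55 and finishes at minute 65.
Lens checking needs all of set dressing (finishes minute 65); rigging (finishes minute 55). That puts its earliest start at minute 65; it finishes at 65 + 12 = minute 77.

Working backward from the deadline:
To finish by minute 215, the final polish (duration 55) must start no later than minute 160.
Actor marking feeds into the final polish (must start by minute 160); so actor marking must finish by minute 160 and therefore start by minute 110.
Lens checking has to be done before actor marking (must start by minute 110, minus 15-minute gap → minute 95). That means finishing by minute 95, i.e. starting by 95 − 12 = minute 83.
So lens checking can start as early as minute 65 and as late as minute 83, giving 83 − 65 = 18 minutes of slack.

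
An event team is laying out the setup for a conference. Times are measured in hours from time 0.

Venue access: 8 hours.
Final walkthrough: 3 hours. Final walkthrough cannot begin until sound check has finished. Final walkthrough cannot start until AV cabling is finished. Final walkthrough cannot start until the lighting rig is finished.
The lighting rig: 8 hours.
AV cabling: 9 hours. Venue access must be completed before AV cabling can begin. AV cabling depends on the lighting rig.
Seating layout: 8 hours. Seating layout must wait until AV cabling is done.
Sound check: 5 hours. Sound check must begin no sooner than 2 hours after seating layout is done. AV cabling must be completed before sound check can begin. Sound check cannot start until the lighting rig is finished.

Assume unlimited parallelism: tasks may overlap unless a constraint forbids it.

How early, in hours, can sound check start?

The lighting rig has no prerequisites, so it starts at hour 0 and finishes at hour 8.
Venue access has no prerequisites, so it starts at hour 0 and finishes at hour 8.
AV cabling has to wait for venue access (finishes hour 8); the lighting rig (finishes hour 8). The latest of these is hour 8, so AV cabling runs hour 8 to 8 + 9 = hour 17.
Seating layout waits on AV cabling (finishes hour 17), so it starts at hour 17 and finishes at 17 + 8 = hour 25.
Sound check waits on seating layout (finishes hour 25, plus 2-hour gap → hour 27); AV cabling (finishes hour 17); the lighting rig (finishes hour 8). The latest of these is hour 27, which is the earliest sound check can start.

27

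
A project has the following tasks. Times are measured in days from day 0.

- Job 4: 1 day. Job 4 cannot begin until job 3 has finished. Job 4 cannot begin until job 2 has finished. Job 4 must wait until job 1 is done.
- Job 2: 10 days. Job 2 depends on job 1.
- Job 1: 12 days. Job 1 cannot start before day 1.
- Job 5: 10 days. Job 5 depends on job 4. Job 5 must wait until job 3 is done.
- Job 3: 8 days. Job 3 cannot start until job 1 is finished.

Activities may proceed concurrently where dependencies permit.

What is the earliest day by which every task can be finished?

Job 1 waits on its own release at day 1, so it starts at day 1 and finishes at 1 + 12 = day 13.
After job 1 (finishes day 13), job 3 can start at day 13 and finishes at day 21.
After job 1 (finishes day 13), job 2 can start at day 13 and finishes at day 23.
Job 4 cannot start until job 3 (finishes day 21); job 2 (finishes day 23); job 1 (finishes day 13). The controlling bound is day 23, so job 4 finishes at 23 + 1 = day 24.
Job 5 needs all of job 4 (finishes day 24); job 3 (finishes day 21). That puts its earliest start at day 24; it finishes at 24 + 10 = day 34.
All tasks are finished once the last one completes. Finish times: Job 1 at 13, Job 2 at 23, Job 3 at 21, Job 4 at 24, Job 5 at 34. The latest is day 34.

34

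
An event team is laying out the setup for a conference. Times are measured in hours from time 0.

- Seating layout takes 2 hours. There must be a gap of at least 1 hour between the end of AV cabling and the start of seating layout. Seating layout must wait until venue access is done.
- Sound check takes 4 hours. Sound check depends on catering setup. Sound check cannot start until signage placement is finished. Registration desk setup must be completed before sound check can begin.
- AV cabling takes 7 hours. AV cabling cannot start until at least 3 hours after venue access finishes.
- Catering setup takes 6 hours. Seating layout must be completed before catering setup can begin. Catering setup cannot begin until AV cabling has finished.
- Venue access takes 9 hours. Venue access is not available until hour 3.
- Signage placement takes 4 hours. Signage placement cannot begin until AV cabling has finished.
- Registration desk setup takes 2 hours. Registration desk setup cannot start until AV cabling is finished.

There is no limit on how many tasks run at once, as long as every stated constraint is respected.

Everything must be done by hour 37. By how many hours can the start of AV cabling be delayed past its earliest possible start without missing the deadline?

Venue access cannot begin until its own release at hour 3. It runs from hour 3 to 3 + 9 = hour 12.
AV cabling cannot begin until venue access (finishes hour 12, plus 3-hour gap → hour 15). It runs from hour 15 to 15 + 7 = hour 22.

Working backward from the deadline:
Nothing follows sound check; the deadline of hour 37 is its only limit. It must start by 37 − 4 = hour 33.
Catering setup must finish before sound check (must start by hour 33). With a 6-hour duration, catering setup must start by 33 − 6 = hour 27.
Seating layout feeds into catering setup (must start by hour 27); so seating layout must finish by hour 27 and therefore start by hour 25.
Registration desk setup feeds into sound check (must start by hour 33); so registration desk setup must finish by hour 33 and therefore start by hour 31.
Signage placement has to be done before sound check (must start by hour 33). That means finishing by hour 33, i.e. starting by 33 − 4 = hour 29.
AV cabling must finish in time for seating layout (must start by hour 25, minus 1-hour gap → hour 24); registration desk setup (must start by hour 31); signage placement (must start by hour 29); catering setup (must start by hour 27). The tightest is hour 24, so AV cabling must start by 24 − 7 = hour 17.
So AV cabling can start as early as hour 15 and as late as hour 17, giving 17 − 15 = 2 hours of slack.

2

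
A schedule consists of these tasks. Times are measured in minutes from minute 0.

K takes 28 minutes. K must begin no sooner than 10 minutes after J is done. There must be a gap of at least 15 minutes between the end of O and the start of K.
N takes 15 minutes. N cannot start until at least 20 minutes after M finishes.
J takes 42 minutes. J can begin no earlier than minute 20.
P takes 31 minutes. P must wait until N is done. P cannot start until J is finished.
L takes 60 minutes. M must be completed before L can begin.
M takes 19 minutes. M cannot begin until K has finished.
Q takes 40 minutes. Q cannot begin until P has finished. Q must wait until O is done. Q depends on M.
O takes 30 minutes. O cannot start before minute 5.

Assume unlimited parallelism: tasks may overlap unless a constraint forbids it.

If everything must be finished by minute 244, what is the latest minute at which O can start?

Nothing follows L; the deadline of minute 244 is its only limit. It must start by 244 − 60 = minute 184.
Q has no dependents, so it just needs to finish by minute 244. Starting by 244 − 40 = minute 204 achieves that.
Since Q (must start by minute 204) depends on it, P must finish by minute 204. Backing off its 31-minute duration gives a latest start of minute 173.
N feeds into P (must start by minute 173); so N must finish by minute 173 and therefore start by minute 158.
M feeds L (must start by minute 184); N (must start by minute 158, minus 20-minute gap → minute 138); Q (must start by minute 204). Taking the minimum, M must finish by minute 138 and start by 138 − 19 = minute 119.
K must finish before M (must start by minute 119). With a 28-minute duration, K must start by 119 − 28 = minute 91.
O must finish in time for K (must start by minute 91, minus 15-minute gap → minute 76); Q (must start by minute 204). The tightest is minute 76, so O must start by 76 − 30 = minute 46.

46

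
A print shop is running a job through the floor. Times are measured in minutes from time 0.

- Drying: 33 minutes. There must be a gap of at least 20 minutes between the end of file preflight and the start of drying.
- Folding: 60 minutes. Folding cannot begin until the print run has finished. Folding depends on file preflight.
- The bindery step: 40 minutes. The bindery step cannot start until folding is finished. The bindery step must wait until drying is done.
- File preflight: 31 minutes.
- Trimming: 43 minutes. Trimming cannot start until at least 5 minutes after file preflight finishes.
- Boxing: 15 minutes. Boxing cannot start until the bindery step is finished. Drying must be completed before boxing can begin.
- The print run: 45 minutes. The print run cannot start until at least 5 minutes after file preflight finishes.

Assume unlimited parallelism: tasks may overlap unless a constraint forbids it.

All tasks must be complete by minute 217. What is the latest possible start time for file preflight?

21

Boxing has no dependents, so it just needs to finish by minute 217. Starting by 217 − 15 = minute 202 achieves that.
The bindery step has to be done before boxing (must start by minute 202). That means finishing by minute 202, i.e. starting by 202 − 40 = minute 162.
Folding feeds into the bindery step (must start by minute 162); so folding must finish by minute 162 and therefore start by minute 102.
The print run has to be done before folding (must start by minute 102). That means finishing by minute 102, i.e. starting by 102 − 45 = minute 57.
For drying: the bindery step (must start by minute 162); boxing (must start by minute 202). The most restrictive is minute 162; with a 33-minute duration, drying must start by minute 129.
Trimming has no dependents, so it just needs to finish by minute 217. Starting by 217 − 43 = minute 174 achieves that.
File preflight feeds the print run (must start by minute 57, minus 5-minute gap → minute 52); drying (must start by minute 129, minus 20-minute gap → minute 109); trimming (must start by minute 174, minus 5-minute gap → minute 169); folding (must start by minute 102). Taking the minimum, file preflight must finish by minute 52 and start by 52 − 31 = minute 21.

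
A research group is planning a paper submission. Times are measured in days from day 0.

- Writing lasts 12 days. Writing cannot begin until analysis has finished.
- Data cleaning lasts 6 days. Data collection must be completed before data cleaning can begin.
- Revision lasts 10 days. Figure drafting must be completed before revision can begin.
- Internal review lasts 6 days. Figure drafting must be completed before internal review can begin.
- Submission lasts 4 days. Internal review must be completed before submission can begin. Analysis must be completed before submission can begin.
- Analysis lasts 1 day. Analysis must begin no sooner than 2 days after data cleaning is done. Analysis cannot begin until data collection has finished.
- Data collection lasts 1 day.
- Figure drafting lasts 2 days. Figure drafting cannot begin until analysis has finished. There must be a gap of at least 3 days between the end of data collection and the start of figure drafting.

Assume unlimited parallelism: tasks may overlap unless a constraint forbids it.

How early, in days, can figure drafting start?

10

Nothing blocks data collection, so it runs from day 0 to day 1.
After data collection (finishes day 1), data cleaning can start at day 1 and finishes at day 7.
For analysis: data cleaning (finishes day 7, plus 2-day gap → day 9); data collection (finishes day 1). Taking the maximum gives a start of day 9, and it finishes at 9 + 1 = day 10.
Figure drafting waits on analysis (finishes day 10); data collection (finishes day 1, plus 3-day gap → day 4). The latest of these is day 10, which is the earliest figure drafting can start.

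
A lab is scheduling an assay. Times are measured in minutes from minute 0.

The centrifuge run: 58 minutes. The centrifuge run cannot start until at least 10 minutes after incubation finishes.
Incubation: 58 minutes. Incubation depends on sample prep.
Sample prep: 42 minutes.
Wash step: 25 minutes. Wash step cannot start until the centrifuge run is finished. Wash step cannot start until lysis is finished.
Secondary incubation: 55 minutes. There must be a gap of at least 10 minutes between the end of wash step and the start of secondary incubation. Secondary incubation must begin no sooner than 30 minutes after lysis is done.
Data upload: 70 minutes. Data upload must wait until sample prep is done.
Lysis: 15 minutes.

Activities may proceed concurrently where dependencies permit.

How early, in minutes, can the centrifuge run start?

110

Nothing blocks sample prep, so it runs from minute 0 to minute 42.
After sample prep (finishes minute 42), incubation can start at minute 42 and finishes at minute 100.
The centrifuge run waits on incubation (finishes minute 100, plus 10-minute gap → minute 110), so the earliest it can start is minute 110.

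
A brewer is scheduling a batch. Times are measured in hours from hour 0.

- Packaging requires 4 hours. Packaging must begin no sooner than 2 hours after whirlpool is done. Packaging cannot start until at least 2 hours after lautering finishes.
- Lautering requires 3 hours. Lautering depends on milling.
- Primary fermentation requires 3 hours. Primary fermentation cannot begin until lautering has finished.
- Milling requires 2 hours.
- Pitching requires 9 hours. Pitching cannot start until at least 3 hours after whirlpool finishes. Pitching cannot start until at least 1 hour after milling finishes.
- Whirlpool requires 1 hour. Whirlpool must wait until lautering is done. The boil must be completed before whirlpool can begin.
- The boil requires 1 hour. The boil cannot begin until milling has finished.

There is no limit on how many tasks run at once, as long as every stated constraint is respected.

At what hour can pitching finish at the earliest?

Milling has no prerequisites, so it starts at hour 0 and finishes at hour 2.
The boil waits on milling (finishes hour 2), so it starts at hour 2 and finishes at 2 + 1 = hour 3.
Lautering cannot begin until milling (finishes hour 2). It runs from hour 2 to 2 + 3 = hour 5.
Whirlpool cannot start until lautering (finishes hour 5); the boil (finishes hour 3). The controlling bound is hour 5, so whirlpool finishes at 5 + 1 = hour 6.
Pitching has to wait for whirlpool (finishes hour 6, plus 3-hour gap → hour 9); milling (finishes hour 2, plus 1-hour gap → hour 3). The latest of these is hour 9, so pitching runs hour 9 to 9 + 9 = hour 18.

18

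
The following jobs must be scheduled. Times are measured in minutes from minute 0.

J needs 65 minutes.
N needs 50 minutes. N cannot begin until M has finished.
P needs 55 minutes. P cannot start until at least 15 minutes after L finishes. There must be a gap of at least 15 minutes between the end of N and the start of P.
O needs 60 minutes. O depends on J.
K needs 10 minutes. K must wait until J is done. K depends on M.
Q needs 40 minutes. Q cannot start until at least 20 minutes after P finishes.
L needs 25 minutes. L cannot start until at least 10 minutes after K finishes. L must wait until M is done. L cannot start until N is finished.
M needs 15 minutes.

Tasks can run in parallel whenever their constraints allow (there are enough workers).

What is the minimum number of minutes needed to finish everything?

M can start immediately at minute 0; it finishes at minute 15.
After M (finishes minute 15), N can start at minute 15 and finishes at minute 65.
J can start immediately at minute 0; it finishes at minute 65.
O cannot begin until J (finishes minute 65). It runs from minute 65 to 65 + 60 = minute 125.
K needs all of J (finishes minute 65); M (finishes minute 15). That puts its earliest start at minute 65; it finishes at 65 + 10 = minute 75.
For L: K (finishes minute 75, plus 10-minute gap → minute 85); M (finishes minute 15); N (finishes minute 65). Taking the maximum gives a start of minute 85, and it finishes at 85 + 25 = minute 110.
For P: L (finishes minute 110, plus 15-minute gap → minute 125); N (finishes minute 65, plus 15-minute gap → minute 80). Taking the maximum gives a start of minute 125, and it finishes at 125 + 55 = minute 180.
Q cannot begin until P (finishes minute 180, plus 20-minute gap → minute 200). It runs from minute 200 to 200 + 40 = minute 240.
All tasks are finished once the last one completes. Finish times: J at 65, K at 75, L at 110, M at 15, N at 65, O at 125, P at 180, Q at 240. The latest is minute 240.

240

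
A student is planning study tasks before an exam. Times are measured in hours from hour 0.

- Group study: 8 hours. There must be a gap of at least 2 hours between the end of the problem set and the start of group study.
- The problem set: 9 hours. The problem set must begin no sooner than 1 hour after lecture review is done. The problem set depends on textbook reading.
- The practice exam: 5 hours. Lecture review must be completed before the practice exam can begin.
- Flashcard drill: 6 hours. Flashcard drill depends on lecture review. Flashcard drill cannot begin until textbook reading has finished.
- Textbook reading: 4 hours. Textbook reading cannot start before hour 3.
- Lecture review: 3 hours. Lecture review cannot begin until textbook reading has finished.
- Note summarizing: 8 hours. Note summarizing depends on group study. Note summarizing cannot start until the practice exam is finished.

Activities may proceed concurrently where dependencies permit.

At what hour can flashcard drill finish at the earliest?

16

Textbook reading cannot begin until its own release at hour 3. It runs from hour 3 to 3 + 4 = hour 7.
Lecture review waits on textbook reading (finishes hour 7), so it starts at hour 7 and finishes at 7 + 3 = hour 10.
For flashcard drill: lecture review (finishes hour 10); textbook reading (finishes hour 7). Taking the maximum gives a start of hour 10, and it finishes at 10 + 6 = hour 16.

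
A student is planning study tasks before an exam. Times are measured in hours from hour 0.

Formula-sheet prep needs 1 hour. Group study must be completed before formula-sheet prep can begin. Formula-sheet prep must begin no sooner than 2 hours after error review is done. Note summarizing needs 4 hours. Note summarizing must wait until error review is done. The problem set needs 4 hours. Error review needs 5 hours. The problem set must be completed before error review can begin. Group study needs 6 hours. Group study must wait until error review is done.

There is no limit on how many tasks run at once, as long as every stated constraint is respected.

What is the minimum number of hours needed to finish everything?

16

Nothing blocks the problem set, so it runs from hour 0 to hour 4.
Error review waits on the problem set (finishes hour 4), so it starts at hour 4 and finishes at 4 + 5 = hour 9.
Note summarizing waits on error review (finishes hour 9), so it starts at hour 9 and finishes at 9 + 4 = hour 13.
Group study cannot begin until error review (finishes hour 9). It runs from hour 9 to 9 + 6 = hour 15.
Formula-sheet prep has to wait for group study (finishes hour 15); error review (finishes hour 9, plus 2-hour gap → hour 11). The latest of these is hour 15, so formula-sheet prep runs hour 15 to 15 + 1 = hour 16.
All tasks are finished once the last one completes. Finish times: The problem set at 4, Error review at 9, Group study at 15, Note summarizing at 13, Formula-sheet prep at 16. The latest is hour 16.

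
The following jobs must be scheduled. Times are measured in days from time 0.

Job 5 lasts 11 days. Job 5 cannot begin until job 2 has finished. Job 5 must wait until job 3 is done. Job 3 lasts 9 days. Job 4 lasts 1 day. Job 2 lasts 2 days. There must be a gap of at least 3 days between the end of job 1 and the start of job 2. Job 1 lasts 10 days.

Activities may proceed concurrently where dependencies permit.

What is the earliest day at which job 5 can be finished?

Job 3 has no prerequisites, so it starts at day 0 and finishes at day 9.
Job 1 can start immediately at day 0; it finishes at day 10.
Job 2 cannot begin until job 1 (finishes day 10, plus 3-day gap → day 13). It runs from day 13 to 13 + 2 = day 15.
Job 5 has to wait for job 2 (finishes day 15); job 3 (finishes day 9). The latest of these is day 15, so job 5 runs day 15 to 15 + 11 = day 26.

26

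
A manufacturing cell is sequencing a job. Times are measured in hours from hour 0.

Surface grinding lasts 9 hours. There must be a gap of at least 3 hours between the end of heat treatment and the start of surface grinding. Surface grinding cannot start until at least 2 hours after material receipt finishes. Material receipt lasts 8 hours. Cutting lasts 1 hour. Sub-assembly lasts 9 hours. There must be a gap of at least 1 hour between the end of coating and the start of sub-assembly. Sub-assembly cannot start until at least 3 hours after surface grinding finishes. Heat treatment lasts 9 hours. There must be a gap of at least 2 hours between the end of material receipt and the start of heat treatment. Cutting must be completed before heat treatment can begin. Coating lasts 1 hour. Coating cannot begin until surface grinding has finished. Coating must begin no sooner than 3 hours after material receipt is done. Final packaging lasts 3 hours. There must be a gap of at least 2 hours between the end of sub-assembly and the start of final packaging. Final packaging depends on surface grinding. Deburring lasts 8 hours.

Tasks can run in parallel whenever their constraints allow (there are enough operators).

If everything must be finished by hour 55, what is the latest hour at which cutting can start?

16

Final packaging must finish by hour 55; it takes 3 hours, so it must start by 55 − 3 = hour 52.
Since final packaging (must start by hour 52, minus 2-hour gap → hour 50) depends on it, sub-assembly must finish by hour 50. Backing off its 9-hour duration gives a latest start of hour 41.
Since sub-assembly (must start by hour 41, minus 1-hour gap → hour 40) depends on it, coating must finish by hour 40. Backing off its 1-hour duration gives a latest start of hour 39.
For surface grinding: coating (must start by hour 39); sub-assembly (must start by hour 41, minus 3-hour gap → hour 38); final packaging (must start by hour 52). The most restrictive is hour 38; with a 9-hour duration, surface grinding must start by hour 29.
Heat treatment feeds into surface grinding (must start by hour 29, minus 3-hour gap → hour 26); so heat treatment must finish by hour 26 and therefore start by hour 17.
Cutting must finish before heat treatment (must start by hour 17). With a 1-hour duration, cutting must start by 17 − 1 = hour 16.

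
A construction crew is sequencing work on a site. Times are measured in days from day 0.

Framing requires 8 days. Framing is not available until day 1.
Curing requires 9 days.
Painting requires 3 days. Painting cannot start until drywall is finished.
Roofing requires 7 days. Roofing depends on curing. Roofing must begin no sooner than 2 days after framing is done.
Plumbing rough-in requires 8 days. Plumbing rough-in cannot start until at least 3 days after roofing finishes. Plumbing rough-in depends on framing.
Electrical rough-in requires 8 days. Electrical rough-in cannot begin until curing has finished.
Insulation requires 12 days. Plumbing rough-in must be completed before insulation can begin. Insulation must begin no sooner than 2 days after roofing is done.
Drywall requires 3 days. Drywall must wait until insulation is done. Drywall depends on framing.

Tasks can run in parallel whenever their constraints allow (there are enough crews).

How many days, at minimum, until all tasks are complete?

47

Framing waits on its own release at day 1, so it starts at day 1 and finishes at 1 + 8 = day 9.
Nothing blocks curing, so it runs from day 0 to day 9.
Electrical rough-in cannot begin until curing (finishes day 9). It runs from day 9 to 9 + 8 = day 17.
Roofing needs all of curing (finishes day 9); framing (finishes day 9, plus 2-day gap → day 11). That puts its earliest start at day 11; it finishes at 11 + 7 = day 18.
Plumbing rough-in needs all of roofing (finishes day 18, plus 3-day gap → day 21); framing (finishes day 9). That puts its earliest start at day 21; it finishes at 21 + 8 = day 29.
Insulation has to wait for plumbing rough-in (finishes day 29); roofing (finishes day 18, plus 2-day gap → day 20). The latest of these is day 29, so insulation runs day 29 to 29 + 12 = day 41.
Drywall needs all of insulation (finishes day 41); framing (finishes day 9). That puts its earliest start at day 41; it finishes at 41 + 3 = day 44.
Painting waits on drywall (finishes day 44), so it starts at day 44 and finishes at 44 + 3 = day 47.
All tasks are finished once the last one completes. Finish times: Curing at 9, Framing at 9, Roofing at 18, Plumbing rough-in at 29, Electrical rough-in at 17, Insulation at 41, Drywall at 44, Painting at 47. The latest is day 47.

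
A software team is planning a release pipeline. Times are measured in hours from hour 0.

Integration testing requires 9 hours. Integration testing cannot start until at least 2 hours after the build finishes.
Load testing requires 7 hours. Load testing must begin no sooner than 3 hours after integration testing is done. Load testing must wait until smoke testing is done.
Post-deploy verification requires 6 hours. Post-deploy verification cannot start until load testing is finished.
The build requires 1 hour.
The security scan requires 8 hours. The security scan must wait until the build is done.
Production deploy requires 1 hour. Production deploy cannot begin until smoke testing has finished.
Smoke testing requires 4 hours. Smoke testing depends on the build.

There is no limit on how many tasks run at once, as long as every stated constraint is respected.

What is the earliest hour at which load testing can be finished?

Nothing blocks the build, so it runs from hour 0 to hour 1.
Smoke testing cannot begin until the build (finishes hour 1). It runs from hour 1 to 1 + 4 = hour 5.
Integration testing cannot begin until the build (finishes hour 1, plus 2-hour gap → hour 3). It runs from hour 3 to 3 + 9 = hour 12.
Load testing cannot start until integration testing (finishes hour 12, plus 3-hour gap → hour 15); smoke testing (finishes hour 5). The controlling bound is hour 15, so load testing finishes at 15 + 7 = hour 22.

22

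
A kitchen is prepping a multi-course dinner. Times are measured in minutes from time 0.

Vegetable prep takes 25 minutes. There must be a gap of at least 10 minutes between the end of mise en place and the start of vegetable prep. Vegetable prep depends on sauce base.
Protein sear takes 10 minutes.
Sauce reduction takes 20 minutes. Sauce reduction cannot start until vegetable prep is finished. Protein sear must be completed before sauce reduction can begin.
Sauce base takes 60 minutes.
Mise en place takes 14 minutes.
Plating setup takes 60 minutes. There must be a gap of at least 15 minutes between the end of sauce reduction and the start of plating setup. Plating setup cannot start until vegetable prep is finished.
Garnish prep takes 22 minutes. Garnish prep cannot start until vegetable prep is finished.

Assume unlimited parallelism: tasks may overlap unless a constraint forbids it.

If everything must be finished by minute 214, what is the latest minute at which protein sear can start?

Nothing follows plating setup; the deadline of minute 214 is its only limit. It must start by 214 − 60 = minute 154.
Sauce reduction must finish before plating setup (must start by minute 154, minus 15-minute gap → minute 139). With a 20-minute duration, sauce reduction must start by 139 − 20 = minute 119.
Protein sear feeds into sauce reduction (must start by minute 119); so protein sear must finish by minute 119 and therefore start by minute 109.

109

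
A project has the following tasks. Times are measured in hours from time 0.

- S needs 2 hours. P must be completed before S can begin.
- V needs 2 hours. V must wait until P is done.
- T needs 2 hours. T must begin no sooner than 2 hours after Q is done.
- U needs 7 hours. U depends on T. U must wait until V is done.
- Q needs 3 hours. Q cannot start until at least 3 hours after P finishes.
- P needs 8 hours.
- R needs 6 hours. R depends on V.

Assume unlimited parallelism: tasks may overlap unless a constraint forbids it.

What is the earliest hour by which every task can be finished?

P has no prerequisites, so it starts at hour 0 and finishes at hour 8.
V cannot begin until P (finishes hour 8). It runs from hour 8 to 8 + 2 = hour 10.
After V (finishes hour 10), R can start at hour 10 and finishes at hour 16.
After P (finishes hour 8), S can start at hour 8 and finishes at hour 10.
Q waits on P (finishes hour 8, plus 3-hour gap → hour 11), so it starts at hour 11 and finishes at 11 + 3 = hour 14.
After Q (finishes hour 14, plus 2-hour gap → hour 16), T can start at hour 16 and finishes at hour 18.
U has to wait for T (finishes hour 18); V (finishes hour 10). The latest of these is hour 18, so U runs hour 18 to 18 + 7 = hour 25.
All tasks are finished once the last one completes. Finish times: P at 8, Q at 14, R at 16, S at 10, T at 18, U at 25, V at 10. The latest is hour 25.

25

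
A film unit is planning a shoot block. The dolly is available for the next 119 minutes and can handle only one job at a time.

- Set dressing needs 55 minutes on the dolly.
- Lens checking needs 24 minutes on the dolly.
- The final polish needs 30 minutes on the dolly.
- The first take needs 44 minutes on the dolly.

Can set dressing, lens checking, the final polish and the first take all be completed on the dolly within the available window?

No

Running back to back, the jobs need 55 + 24 + 30 + 44 = 153 minutes on the dolly.
Since 153 > 119, they cannot all fit.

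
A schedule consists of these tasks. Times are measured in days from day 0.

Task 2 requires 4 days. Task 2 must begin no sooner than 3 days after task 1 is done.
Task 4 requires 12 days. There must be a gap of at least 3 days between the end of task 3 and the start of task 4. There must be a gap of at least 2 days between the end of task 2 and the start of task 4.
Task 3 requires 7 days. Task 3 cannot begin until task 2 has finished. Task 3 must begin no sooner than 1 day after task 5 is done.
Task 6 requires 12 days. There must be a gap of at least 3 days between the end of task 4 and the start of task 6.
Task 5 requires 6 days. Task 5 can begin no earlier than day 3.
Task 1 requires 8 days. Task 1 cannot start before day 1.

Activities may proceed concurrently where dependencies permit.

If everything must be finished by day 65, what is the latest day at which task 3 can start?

To finish by day 65, task 6 (duration 12) must start no later than day 53.
Task 4 must finish before task 6 (must start by day 53, minus 3-day gap → day 50). With a 12-day duration, task 4 must start by 50 − 12 = day 38.
Since task 4 (must start by day 38, minus 3-day gap → day 35) depends on it, task 3 must finish by day 35. Backing off its 7-day duration gives a latest start of day 28.

28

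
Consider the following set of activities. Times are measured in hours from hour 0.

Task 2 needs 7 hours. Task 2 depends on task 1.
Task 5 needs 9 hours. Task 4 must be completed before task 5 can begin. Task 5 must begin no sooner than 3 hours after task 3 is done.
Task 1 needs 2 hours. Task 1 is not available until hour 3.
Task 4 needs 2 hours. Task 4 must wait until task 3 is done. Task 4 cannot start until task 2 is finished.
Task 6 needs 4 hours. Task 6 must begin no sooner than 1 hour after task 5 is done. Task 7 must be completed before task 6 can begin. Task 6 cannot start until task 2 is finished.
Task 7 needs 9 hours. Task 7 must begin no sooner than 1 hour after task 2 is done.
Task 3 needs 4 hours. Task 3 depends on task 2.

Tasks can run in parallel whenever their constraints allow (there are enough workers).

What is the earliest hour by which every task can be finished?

33

Task 1 cannot begin until its own release at hour 3. It runs from hour 3 to 3 + 2 = hour 5.
Task 2 cannot begin until task 1 (finishes hour 5). It runs from hour 5 to 5 + 7 = hour 12.
Task 7 cannot begin until task 2 (finishes hour 12, plus 1-hour gap → hour 13). It runs from hour 13 to 13 + 9 = hour 22.
After task 2 (finishes hour 12), task 3 can start at hour 12 and finishes at hour 16.
For task 4: task 3 (finishes hour 16); task 2 (finishes hour 12). Taking the maximum gives a start of hour 16, and it finishes at 16 + 2 = hour 18.
Task 5 needs all of task 4 (finishes hour 18); task 3 (finishes hour 16, plus 3-hour gap → hour 19). That puts its earliest start at hour 19; it finishes at 19 + 9 = hour 28.
For task 6: task 5 (finishes hour 28, plus 1-hour gap → hour 29); task 7 (finishes hour 22); task 2 (finishes hour 12). Taking the maximum gives a start of hour 29, and it finishes at 29 + 4 = hour 33.
All tasks are finished once the last one completes. Finish times: Task 1 at 5, Task 2 at 12, Task 3 at 16, Task 4 at 18, Task 5 at 28, Task 6 at 33, Task 7 at 22. The latest is hour 33.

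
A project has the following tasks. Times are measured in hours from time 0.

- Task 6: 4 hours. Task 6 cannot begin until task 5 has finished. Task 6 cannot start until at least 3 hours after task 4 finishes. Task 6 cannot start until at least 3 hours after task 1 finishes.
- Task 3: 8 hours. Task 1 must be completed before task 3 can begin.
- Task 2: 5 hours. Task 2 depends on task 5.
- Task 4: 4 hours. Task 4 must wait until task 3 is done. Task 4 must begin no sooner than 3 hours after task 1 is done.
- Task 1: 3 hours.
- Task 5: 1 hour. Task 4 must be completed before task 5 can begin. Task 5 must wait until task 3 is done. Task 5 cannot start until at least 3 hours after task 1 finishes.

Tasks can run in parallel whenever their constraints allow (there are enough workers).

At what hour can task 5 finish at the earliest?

Task 1 has no prerequisites, so it starts at hour 0 and finishes at hour 3.
Task 3 cannot begin until task 1 (finishes hour 3). It runs from hour 3 to 3 + 8 = hour 11.
Task 4 needs all of task 3 (finishes hour 11); task 1 (finishes hour 3, plus 3-hour gap → hour 6). That puts its earliest start at hour 11; it finishes at 11 + 4 = hour 15.
For task 5: task 4 (finishes hour 15); task 3 (finishes hour 11); task 1 (finishes hour 3, plus 3-hour gap → hour 6). Taking the maximum gives a start of hour 15, and it finishes at 15 + 1 = hour 16.

16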